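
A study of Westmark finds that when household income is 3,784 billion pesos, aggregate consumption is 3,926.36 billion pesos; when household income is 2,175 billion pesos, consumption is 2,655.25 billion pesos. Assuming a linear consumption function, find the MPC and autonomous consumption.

MPC = 0.79; a = 937

MPC = ΔC/ΔY = (3926.36 − 2655.25)/(3784 − 2175) = 1271.11/1609 = 0.79
a = C − MPC·Y = 2655.25 − 0.79(2175) = 2655.25 − 1718.25 = 937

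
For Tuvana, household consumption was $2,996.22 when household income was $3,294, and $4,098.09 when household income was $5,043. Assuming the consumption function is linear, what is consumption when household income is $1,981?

C = 2169.03

MPC = (4098.09 − 2996.22)/(5043 − 3294) = 1101.87/1749 = 0.63
a = 2996.22 − 0.63(3294) = 2996.22 − 2075.22 = 921
C = 921 + 0.63(1981) = 921 + 1248.03 = 2169.03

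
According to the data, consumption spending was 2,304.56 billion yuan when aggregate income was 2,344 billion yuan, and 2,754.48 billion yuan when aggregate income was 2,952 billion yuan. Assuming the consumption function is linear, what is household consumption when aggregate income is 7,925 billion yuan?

MPC = (2754.48 − 2304.56)/(2952 − 2344) = 449.92/608 = 0.74
a = 2304.56 − 0.74(2344) = 2304.56 − 1734.56 = 570
C = 570 + 0.74(7925) = 570 + 5864.5 = 6434.5

C = 6434.5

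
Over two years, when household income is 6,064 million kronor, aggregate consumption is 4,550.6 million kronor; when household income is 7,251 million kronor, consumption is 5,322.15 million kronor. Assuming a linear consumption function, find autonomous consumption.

MPC = ΔC/ΔY = (5322.15 − 4550.6)/(7251 − 6064) = 771.55/1187 = 0.65
a = C − MPC·Y = 4550.6 − 0.65(6064) = 4550.6 − 3941.6 = 609

a = 609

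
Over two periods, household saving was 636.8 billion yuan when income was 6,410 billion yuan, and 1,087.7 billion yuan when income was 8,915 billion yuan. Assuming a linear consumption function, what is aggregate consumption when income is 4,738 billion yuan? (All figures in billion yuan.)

MPS = ΔS/ΔY = (1087.7 − 636.8)/(8915 − 6410) = 450.9/2505 = 0.18
MPC = 1 − MPS = 0.82
Autonomous saving = 636.8 − 0.18(6410) = -517, so a = 517
C = 517 + 0.82(4738) = 517 + 3885.16 = 4402.16

C = 4402.16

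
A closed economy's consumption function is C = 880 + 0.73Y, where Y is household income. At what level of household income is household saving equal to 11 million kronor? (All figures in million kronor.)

S = Y − C = -880 + 0.27Y
-880 + 0.27Y = 11, so 0.27Y = 891 and Y = 3300

Y = 3300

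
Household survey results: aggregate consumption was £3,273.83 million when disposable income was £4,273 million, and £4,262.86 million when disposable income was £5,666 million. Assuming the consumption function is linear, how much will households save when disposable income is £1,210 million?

S = 110.9

MPC = (4262.86 − 3273.83)/(5666 − 4273) = 989.03/1393 = 0.71
a = 3273.83 − 0.71(4273) = 3273.83 − 3033.83 = 240
C = 240 + 0.71(1210) = 1099.1
S = 1210 − 1099.1 = 110.9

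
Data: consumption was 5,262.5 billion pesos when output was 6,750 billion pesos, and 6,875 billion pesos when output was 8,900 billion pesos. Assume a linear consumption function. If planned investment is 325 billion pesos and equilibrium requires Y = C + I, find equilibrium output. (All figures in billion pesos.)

Y = 2100

MPC = (6875 − 5262.5)/(8900 − 6750) = 1612.5/2150 = 0.75
a = 5262.5 − 0.75(6750) = 200
Equilibrium: Y = 200 + 0.75Y + 325
0.25Y = 525, so Y = 525/0.25 = 2100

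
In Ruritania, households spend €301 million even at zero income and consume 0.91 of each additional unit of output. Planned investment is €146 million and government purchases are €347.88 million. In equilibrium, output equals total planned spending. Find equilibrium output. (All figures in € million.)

Y = C + I + G = 301 + 0.91Y + 146 + 347.88
Y − 0.91Y = 794.88
0.09Y = 794.88, so Y = 794.88/0.09 = 8832

Y = 8832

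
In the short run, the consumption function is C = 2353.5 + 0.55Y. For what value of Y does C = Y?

Y = 5230

At break-even, C = Y: 2353.5 + 0.55Y = Y
0.45Y = 2353.5, so Y = 2353.5/0.45 = 5230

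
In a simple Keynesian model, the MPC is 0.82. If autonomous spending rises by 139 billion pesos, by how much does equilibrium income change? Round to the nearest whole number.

ΔY ≈ 772

The multiplier is 1/(1 − MPC) = 1/0.18.
ΔY = 139/0.18 = 772.22 ≈ 772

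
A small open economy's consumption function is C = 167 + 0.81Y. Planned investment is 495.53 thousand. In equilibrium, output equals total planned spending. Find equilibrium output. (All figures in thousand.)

Y = C + I = 167 + 0.81Y + 495.53
Y − 0.81Y = 662.53
0.19Y = 662.53, so Y = 662.53/0.19 = 3487

Y = 3487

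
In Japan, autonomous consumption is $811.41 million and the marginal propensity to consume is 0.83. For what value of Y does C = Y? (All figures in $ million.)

Y = 4773

At break-even, C = Y: 811.41 + 0.83Y = Y
0.17Y = 811.41, so Y = 811.41/0.17 = 4773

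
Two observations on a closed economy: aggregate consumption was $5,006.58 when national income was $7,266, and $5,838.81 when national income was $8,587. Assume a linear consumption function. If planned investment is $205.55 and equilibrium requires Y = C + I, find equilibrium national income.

MPC = (5838.81 − 5006.58)/(8587 − 7266) = 832.23/1321 = 0.63
a = 5006.58 − 0.63(7266) = 429
Equilibrium: Y = 429 + 0.63Y + 205.55
0.37Y = 634.55, so Y = 634.55/0.37 = 1715

Y = 1715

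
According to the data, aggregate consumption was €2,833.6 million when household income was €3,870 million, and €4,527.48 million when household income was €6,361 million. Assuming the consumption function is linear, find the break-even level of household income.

MPC = (4527.48 − 2833.6)/(6361 − 3870) = 1693.88/2491 = 0.68
a = 2833.6 − 0.68(3870) = 2833.6 − 2631.6 = 202
Break-even: Y = a/(1−MPC) = 202/0.32 = 631.25

Y = 631.25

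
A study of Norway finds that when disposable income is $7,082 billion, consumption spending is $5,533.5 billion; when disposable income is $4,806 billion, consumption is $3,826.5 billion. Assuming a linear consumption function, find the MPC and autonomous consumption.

MPC = 0.75; a = 222

MPC = ΔC/ΔY = (5533.5 − 3826.5)/(7082 − 4806) = 1707/2276 = 0.75
a = C − MPC·Y = 3826.5 − 0.75(4806) = 3826.5 − 3604.5 = 222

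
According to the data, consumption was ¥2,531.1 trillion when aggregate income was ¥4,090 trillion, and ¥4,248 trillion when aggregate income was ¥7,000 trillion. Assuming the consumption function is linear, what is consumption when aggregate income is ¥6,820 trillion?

MPC = (4248 − 2531.1)/(7000 − 4090) = 1716.9/2910 = 0.59
a = 2531.1 − 0.59(4090) = 2531.1 − 2413.1 = 118
C = 118 + 0.59(6820) = 118 + 4023.8 = 4141.8

C = 4141.8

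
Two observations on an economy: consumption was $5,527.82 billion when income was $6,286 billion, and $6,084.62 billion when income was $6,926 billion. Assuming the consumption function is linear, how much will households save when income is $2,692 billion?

S = 290.96

MPC = (6084.62 − 5527.82)/(6926 − 6286) = 556.8/640 = 0.87
a = 5527.82 − 0.87(6286) = 5527.82 − 5468.82 = 59
C = 59 + 0.87(2692) = 2401.04
S = 2692 − 2401.04 = 290.96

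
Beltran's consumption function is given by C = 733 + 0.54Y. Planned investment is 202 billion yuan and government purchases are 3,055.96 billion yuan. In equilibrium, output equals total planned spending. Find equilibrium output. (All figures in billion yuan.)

Y = 8676

Y = C + I + G = 733 + 0.54Y + 202 + 3055.96
Y − 0.54Y = 3990.96
0.46Y = 3990.96, so Y = 3990.96/0.46 = 8676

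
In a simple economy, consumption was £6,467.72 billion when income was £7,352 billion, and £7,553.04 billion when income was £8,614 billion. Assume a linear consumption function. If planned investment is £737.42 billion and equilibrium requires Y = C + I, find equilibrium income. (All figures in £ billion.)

MPC = (7553.04 − 6467.72)/(8614 − 7352) = 1085.32/1262 = 0.86
a = 6467.72 − 0.86(7352) = 145
Equilibrium: Y = 145 + 0.86Y + 737.42
0.14Y = 882.42, so Y = 882.42/0.14 = 6303

Y = 6303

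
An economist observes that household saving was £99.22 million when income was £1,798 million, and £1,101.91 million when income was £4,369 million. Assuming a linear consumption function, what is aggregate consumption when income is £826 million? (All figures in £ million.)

MPS = ΔS/ΔY = (1101.91 − 99.22)/(4369 − 1798) = 1002.69/2571 = 0.39
MPC = 1 − MPS = 0.61
Autonomous saving = 99.22 − 0.39(1798) = -602, so a = 602
C = 602 + 0.61(826) = 602 + 503.86 = 1105.86

C = 1105.86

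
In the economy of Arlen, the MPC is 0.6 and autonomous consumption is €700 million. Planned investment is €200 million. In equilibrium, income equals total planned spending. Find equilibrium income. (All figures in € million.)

Y = 2250

Y = C + I = 700 + 0.6Y + 200
Y − 0.6Y = 900
0.4Y = 900, so Y = 900/0.4 = 2250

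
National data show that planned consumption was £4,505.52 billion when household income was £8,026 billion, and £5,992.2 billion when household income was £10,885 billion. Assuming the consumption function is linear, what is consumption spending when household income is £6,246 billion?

C = 3579.92

MPC = (5992.2 − 4505.52)/(10885 − 8026) = 1486.68/2859 = 0.52
a = 4505.52 − 0.52(8026) = 4505.52 − 4173.52 = 332
C = 332 + 0.52(6246) = 332 + 3247.92 = 3579.92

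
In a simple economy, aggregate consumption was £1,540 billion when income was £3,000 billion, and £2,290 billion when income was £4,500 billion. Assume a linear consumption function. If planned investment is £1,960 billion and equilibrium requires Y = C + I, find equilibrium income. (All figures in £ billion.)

MPC = (2290 − 1540)/(4500 − 3000) = 750/1500 = 0.5
a = 1540 − 0.5(3000) = 40
Equilibrium: Y = 40 + 0.5Y + 1960
0.5Y = 2000, so Y = 2000/0.5 = 4000

Y = 4000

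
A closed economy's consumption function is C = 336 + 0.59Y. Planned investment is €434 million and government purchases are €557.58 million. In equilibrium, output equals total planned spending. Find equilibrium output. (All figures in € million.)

Y = C + I + G = 336 + 0.59Y + 434 + 557.58
Y − 0.59Y = 1327.58
0.41Y = 1327.58, so Y = 1327.58/0.41 = 3238

Y = 3238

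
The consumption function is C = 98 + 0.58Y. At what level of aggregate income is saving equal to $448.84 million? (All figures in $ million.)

Y = 1302

S = Y − C = -98 + 0.42Y
-98 + 0.42Y = 448.84, so 0.42Y = 546.84 and Y = 1302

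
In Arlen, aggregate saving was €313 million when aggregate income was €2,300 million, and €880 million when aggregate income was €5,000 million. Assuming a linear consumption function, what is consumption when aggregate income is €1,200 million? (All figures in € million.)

MPS = ΔS/ΔY = (880 − 313)/(5000 − 2300) = 567/2700 = 0.21
MPC = 1 − MPS = 0.79
Autonomous saving = 313 − 0.21(2300) = -170, so a = 170
C = 170 + 0.79(1200) = 170 + 948 = 1118

C = 1118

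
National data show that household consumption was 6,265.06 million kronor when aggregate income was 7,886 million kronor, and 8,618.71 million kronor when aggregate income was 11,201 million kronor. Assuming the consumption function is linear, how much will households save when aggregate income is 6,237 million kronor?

S = 1142.73

MPC = (8618.71 − 6265.06)/(11201 − 7886) = 2353.65/3315 = 0.71
a = 6265.06 − 0.71(7886) = 6265.06 − 5599.06 = 666
C = 666 + 0.71(6237) = 5094.27
S = 6237 − 5094.27 = 1142.73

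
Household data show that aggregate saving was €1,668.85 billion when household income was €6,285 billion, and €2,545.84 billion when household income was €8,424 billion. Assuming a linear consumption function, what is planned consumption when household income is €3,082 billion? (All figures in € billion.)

C = 2726.38

MPS = ΔS/ΔY = (2545.84 − 1668.85)/(8424 − 6285) = 876.99/2139 = 0.41
MPC = 1 − MPS = 0.59
Autonomous saving = 1668.85 − 0.41(6285) = -908, so a = 908
C = 908 + 0.59(3082) = 908 + 1818.38 = 2726.38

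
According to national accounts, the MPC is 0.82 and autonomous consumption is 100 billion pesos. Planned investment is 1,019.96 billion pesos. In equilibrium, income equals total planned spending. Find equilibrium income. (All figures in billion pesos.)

Y = 6222

Y = C + I = 100 + 0.82Y + 1019.96
Y − 0.82Y = 1119.96
0.18Y = 1119.96, so Y = 1119.96/0.18 = 6222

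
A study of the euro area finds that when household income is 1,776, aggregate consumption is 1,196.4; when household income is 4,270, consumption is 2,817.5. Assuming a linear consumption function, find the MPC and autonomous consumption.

MPC = 0.65; a = 42

MPC = ΔC/ΔY = (2817.5 − 1196.4)/(4270 − 1776) = 1621.1/2494 = 0.65
a = C − MPC·Y = 1196.4 − 0.65(1776) = 1196.4 − 1154.4 = 42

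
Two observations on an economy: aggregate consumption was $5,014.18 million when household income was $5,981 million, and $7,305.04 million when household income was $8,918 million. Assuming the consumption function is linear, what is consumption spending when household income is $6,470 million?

MPC = (7305.04 − 5014.18)/(8918 − 5981) = 2290.86/2937 = 0.78
a = 5014.18 − 0.78(5981) = 5014.18 − 4665.18 = 349
C = 349 + 0.78(6470) = 349 + 5046.6 = 5395.6

C = 5395.6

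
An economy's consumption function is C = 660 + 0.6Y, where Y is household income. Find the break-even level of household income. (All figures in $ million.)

At break-even, C = Y: 660 + 0.6Y = Y
0.4Y = 660, so Y = 660/0.4 = 1650

Y = 1650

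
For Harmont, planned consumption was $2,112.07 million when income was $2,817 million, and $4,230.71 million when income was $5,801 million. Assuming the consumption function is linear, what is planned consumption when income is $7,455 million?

MPC = (4230.71 − 2112.07)/(5801 − 2817) = 2118.64/2984 = 0.71
a = 2112.07 − 0.71(2817) = 2112.07 − 2000.07 = 112
C = 112 + 0.71(7455) = 112 + 5293.05 = 5405.05

C = 5405.05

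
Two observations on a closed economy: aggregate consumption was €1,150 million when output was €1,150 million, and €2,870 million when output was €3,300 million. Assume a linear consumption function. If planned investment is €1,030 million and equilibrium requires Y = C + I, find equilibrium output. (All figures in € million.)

Y = 6300

MPC = (2870 − 1150)/(3300 − 1150) = 1720/2150 = 0.8
a = 1150 − 0.8(1150) = 230
Equilibrium: Y = 230 + 0.8Y + 1030
0.2Y = 1260, so Y = 1260/0.2 = 6300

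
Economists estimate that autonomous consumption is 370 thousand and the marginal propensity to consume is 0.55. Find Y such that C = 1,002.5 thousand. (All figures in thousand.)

370 + 0.55Y = 1002.5
0.55Y = 632.5, so Y = 632.5/0.55 = 1150

Y = 1150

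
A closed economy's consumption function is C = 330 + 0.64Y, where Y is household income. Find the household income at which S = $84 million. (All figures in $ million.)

S = Y − C = -330 + 0.36Y
-330 + 0.36Y = 84, so 0.36Y = 414 and Y = 1150

Y = 1150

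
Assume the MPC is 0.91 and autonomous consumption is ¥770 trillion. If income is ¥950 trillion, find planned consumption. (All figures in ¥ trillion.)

C = 1634.5

C = 770 + 0.91(950) = 770 + 864.5 = 1634.5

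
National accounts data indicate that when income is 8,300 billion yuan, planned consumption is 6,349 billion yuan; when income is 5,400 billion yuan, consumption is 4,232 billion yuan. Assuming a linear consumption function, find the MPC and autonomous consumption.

MPC = ΔC/ΔY = (6349 − 4232)/(8300 − 5400) = 2117/2900 = 0.73
a = C − MPC·Y = 4232 − 0.73(5400) = 4232 − 3942 = 290

MPC = 0.73; a = 290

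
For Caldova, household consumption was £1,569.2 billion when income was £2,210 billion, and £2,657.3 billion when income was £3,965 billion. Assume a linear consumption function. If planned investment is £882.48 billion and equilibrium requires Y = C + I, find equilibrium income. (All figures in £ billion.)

Y = 2846

MPC = (2657.3 − 1569.2)/(3965 − 2210) = 1088.1/1755 = 0.62
a = 1569.2 − 0.62(2210) = 199
Equilibrium: Y = 199 + 0.62Y + 882.48
0.38Y = 1081.48, so Y = 1081.48/0.38 = 2846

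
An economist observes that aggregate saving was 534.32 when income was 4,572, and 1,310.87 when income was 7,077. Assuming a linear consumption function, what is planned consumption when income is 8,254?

C = 6578.26

MPS = ΔS/ΔY = (1310.87 − 534.32)/(7077 − 4572) = 776.55/2505 = 0.31
MPC = 1 − MPS = 0.69
Autonomous saving = 534.32 − 0.31(4572) = -883, so a = 883
C = 883 + 0.69(8254) = 883 + 5695.26 = 6578.26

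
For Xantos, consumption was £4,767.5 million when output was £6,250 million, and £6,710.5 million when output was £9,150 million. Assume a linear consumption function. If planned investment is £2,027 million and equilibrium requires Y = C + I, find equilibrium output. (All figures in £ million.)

MPC = (6710.5 − 4767.5)/(9150 − 6250) = 1943/2900 = 0.67
a = 4767.5 − 0.67(6250) = 580
Equilibrium: Y = 580 + 0.67Y + 2027
0.33Y = 2607, so Y = 2607/0.33 = 7900

Y = 7900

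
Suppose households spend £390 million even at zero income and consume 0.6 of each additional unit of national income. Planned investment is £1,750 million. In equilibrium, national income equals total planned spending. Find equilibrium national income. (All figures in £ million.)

Y = 5350

Y = C + I = 390 + 0.6Y + 1750
Y − 0.6Y = 2140
0.4Y = 2140, so Y = 2140/0.4 = 5350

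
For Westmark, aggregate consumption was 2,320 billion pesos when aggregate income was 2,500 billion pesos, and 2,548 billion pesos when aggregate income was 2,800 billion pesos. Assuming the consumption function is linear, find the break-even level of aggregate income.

Y = 1750

MPC = (2548 − 2320)/(2800 − 2500) = 228/300 = 0.76
a = 2320 − 0.76(2500) = 2320 − 1900 = 420
Break-even: Y = a/(1−MPC) = 420/0.24 = 1750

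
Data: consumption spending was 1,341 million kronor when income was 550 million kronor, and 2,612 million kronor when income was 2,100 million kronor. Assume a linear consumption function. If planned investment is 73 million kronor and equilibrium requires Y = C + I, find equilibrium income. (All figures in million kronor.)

Y = 5350

MPC = (2612 − 1341)/(2100 − 550) = 1271/1550 = 0.82
a = 1341 − 0.82(550) = 890
Equilibrium: Y = 890 + 0.82Y + 73
0.18Y = 963, so Y = 963/0.18 = 5350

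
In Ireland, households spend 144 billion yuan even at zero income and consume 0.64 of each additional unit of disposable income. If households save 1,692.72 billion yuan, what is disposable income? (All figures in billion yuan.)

S = Y − C = -144 + 0.36Y
-144 + 0.36Y = 1692.72, so 0.36Y = 1836.72 and Y = 5102

Y = 5102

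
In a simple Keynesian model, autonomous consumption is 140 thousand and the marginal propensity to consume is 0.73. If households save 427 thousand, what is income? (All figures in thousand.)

Y = 2100

S = Y − C = -140 + 0.27Y
-140 + 0.27Y = 427, so 0.27Y = 567 and Y = 2100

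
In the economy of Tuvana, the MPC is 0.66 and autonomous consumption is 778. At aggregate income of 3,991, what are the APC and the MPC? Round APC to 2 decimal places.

APC = 0.85; MPC = 0.66

MPC = 0.66 (the slope of the consumption function)
C = 778 + 0.66(3991) = 3412.06, so APC = 3412.06/3991 = 0.85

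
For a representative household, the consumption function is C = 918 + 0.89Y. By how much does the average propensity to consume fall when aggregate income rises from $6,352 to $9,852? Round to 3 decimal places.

ΔAPC = 0.051

At Y = 6352: C = 918 + 0.89(6352) = 6571.28, APC = 6571.28/6352 = 1.0345
At Y = 9852: C = 9686.28, APC = 9686.28/9852 = 0.9832
Fall in APC = 1.0345 − 0.9832 = 0.0513 ≈ 0.051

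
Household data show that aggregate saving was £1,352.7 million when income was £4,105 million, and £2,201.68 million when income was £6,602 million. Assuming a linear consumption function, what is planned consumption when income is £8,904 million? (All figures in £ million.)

C = 5919.64

MPS = ΔS/ΔY = (2201.68 − 1352.7)/(6602 − 4105) = 848.98/2497 = 0.34
MPC = 1 − MPS = 0.66
Autonomous saving = 1352.7 − 0.34(4105) = -43, so a = 43
C = 43 + 0.66(8904) = 43 + 5876.64 = 5919.64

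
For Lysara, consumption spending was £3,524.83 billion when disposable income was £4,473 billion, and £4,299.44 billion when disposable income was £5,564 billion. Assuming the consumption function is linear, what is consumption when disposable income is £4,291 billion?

MPC = (4299.44 − 3524.83)/(5564 − 4473) = 774.61/1091 = 0.71
a = 3524.83 − 0.71(4473) = 3524.83 − 3175.83 = 349
C = 349 + 0.71(4291) = 349 + 3046.61 = 3395.61

C = 3395.61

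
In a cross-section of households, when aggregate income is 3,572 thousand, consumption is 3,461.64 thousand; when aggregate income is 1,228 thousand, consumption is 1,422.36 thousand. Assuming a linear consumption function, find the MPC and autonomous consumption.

MPC = 0.87; a = 354

MPC = ΔC/ΔY = (3461.64 − 1422.36)/(3572 − 1228) = 2039.28/2344 = 0.87
a = C − MPC·Y = 1422.36 − 0.87(1228) = 1422.36 − 1068.36 = 354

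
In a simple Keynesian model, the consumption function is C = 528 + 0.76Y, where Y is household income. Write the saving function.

S = -528 + 0.24Y

S = Y − C = Y − (528 + 0.76Y) = -528 + (1 − 0.76)Y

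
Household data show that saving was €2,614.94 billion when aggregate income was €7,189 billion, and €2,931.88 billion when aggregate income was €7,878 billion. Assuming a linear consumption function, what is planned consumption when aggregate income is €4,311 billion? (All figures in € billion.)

C = 3019.94

MPS = ΔS/ΔY = (2931.88 − 2614.94)/(7878 − 7189) = 316.94/689 = 0.46
MPC = 1 − MPS = 0.54
Autonomous saving = 2614.94 − 0.46(7189) = -692, so a = 692
C = 692 + 0.54(4311) = 692 + 2327.94 = 3019.94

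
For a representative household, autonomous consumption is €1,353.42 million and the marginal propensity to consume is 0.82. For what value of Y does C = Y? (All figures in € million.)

Y = 7519

At break-even, C = Y: 1353.42 + 0.82Y = Y
0.18Y = 1353.42, so Y = 1353.42/0.18 = 7519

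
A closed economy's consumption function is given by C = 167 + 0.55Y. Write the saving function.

S = Y − C = Y − (167 + 0.55Y) = -167 + (1 − 0.55)Y

S = -167 + 0.45Y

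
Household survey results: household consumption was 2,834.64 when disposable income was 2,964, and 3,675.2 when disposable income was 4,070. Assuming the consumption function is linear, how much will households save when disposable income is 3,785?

S = 326.4

MPC = (3675.2 − 2834.64)/(4070 − 2964) = 840.56/1106 = 0.76
a = 2834.64 − 0.76(2964) = 2834.64 − 2252.64 = 582
C = 582 + 0.76(3785) = 3458.6
S = 3785 − 3458.6 = 326.4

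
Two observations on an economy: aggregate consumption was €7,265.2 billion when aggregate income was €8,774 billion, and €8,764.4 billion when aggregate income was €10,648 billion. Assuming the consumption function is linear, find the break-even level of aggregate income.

Y = 1230

MPC = (8764.4 − 7265.2)/(10648 − 8774) = 1499.2/1874 = 0.8
a = 7265.2 − 0.8(8774) = 7265.2 − 7019.2 = 246
Break-even: Y = a/(1−MPC) = 246/0.2 = 1230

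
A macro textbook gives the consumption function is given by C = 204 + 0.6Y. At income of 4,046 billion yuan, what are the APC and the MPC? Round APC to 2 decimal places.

MPC = 0.6 (the slope of the consumption function)
C = 204 + 0.6(4046) = 2631.6, so APC = 2631.6/4046 = 0.65

APC = 0.65; MPC = 0.6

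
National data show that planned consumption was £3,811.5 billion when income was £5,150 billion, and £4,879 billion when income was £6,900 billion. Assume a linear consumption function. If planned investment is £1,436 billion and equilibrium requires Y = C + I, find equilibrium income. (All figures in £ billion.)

Y = 5400

MPC = (4879 − 3811.5)/(6900 − 5150) = 1067.5/1750 = 0.61
a = 3811.5 − 0.61(5150) = 670
Equilibrium: Y = 670 + 0.61Y + 1436
0.39Y = 2106, so Y = 2106/0.39 = 5400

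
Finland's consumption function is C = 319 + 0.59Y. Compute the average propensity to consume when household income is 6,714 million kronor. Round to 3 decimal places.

APC = 0.638

C = 319 + 0.59(6714) = 4280.26
APC = C/Y = 4280.26/6714 = 0.638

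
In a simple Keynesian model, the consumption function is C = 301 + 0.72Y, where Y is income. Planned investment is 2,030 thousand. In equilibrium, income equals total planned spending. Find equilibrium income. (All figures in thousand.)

Y = 8325

Y = C + I = 301 + 0.72Y + 2030
Y − 0.72Y = 2331
0.28Y = 2331, so Y = 2331/0.28 = 8325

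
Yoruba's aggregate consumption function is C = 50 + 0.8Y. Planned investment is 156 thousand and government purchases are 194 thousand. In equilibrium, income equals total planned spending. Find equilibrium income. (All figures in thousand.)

Y = C + I + G = 50 + 0.8Y + 156 + 194
Y − 0.8Y = 400
0.2Y = 400, so Y = 400/0.2 = 2000

Y = 2000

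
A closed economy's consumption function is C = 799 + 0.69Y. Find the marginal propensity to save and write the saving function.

MPS = 0.31; S = -799 + 0.31Y

MPS = 1 − MPC = 1 − 0.69 = 0.31
S = Y − C = -799 + 0.31Y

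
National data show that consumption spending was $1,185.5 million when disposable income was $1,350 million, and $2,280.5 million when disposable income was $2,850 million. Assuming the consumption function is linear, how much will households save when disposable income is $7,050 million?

S = 1703.5

MPC = (2280.5 − 1185.5)/(2850 − 1350) = 1095/1500 = 0.73
a = 1185.5 − 0.73(1350) = 1185.5 − 985.5 = 200
C = 200 + 0.73(7050) = 5346.5
S = 7050 − 5346.5 = 1703.5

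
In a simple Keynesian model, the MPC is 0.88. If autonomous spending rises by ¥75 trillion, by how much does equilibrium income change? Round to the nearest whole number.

The multiplier is 1/(1 − MPC) = 1/0.12.
ΔY = 75/0.12 = 625.00 ≈ 625

ΔY ≈ 625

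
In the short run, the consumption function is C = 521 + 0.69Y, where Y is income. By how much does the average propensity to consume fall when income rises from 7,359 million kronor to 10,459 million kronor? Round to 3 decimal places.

At Y = 7359: C = 521 + 0.69(7359) = 5598.71, APC = 5598.71/7359 = 0.7608
At Y = 10459: C = 7737.71, APC = 7737.71/10459 = 0.7398
Fall in APC = 0.7608 − 0.7398 = 0.021

ΔAPC = 0.021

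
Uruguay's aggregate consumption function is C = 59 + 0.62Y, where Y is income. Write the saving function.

S = Y − C = Y − (59 + 0.62Y) = -59 + (1 − 0.62)Y

S = -59 + 0.38Y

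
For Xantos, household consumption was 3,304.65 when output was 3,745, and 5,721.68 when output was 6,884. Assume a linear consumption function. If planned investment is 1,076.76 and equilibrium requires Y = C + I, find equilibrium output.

MPC = (5721.68 − 3304.65)/(6884 − 3745) = 2417.03/3139 = 0.77
a = 3304.65 − 0.77(3745) = 421
Equilibrium: Y = 421 + 0.77Y + 1076.76
0.23Y = 1497.76, so Y = 1497.76/0.23 = 6512

Y = 6512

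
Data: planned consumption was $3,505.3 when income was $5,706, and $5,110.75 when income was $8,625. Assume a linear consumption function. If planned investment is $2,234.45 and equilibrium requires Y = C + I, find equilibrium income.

MPC = (5110.75 − 3505.3)/(8625 − 5706) = 1605.45/2919 = 0.55
a = 3505.3 − 0.55(5706) = 367
Equilibrium: Y = 367 + 0.55Y + 2234.45
0.45Y = 2601.45, so Y = 2601.45/0.45 = 5781

Y = 5781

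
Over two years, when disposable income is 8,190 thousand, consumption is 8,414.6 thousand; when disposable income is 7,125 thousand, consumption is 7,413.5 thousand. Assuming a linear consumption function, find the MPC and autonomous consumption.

MPC = ΔC/ΔY = (8414.6 − 7413.5)/(8190 − 7125) = 1001.1/1065 = 0.94
a = C − MPC·Y = 7413.5 − 0.94(7125) = 7413.5 − 6697.5 = 716

MPC = 0.94; a = 716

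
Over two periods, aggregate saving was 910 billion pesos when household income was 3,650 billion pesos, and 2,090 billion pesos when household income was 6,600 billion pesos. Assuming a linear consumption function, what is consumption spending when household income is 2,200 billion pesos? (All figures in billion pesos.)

C = 1870

MPS = ΔS/ΔY = (2090 − 910)/(6600 − 3650) = 1180/2950 = 0.4
MPC = 1 − MPS = 0.6
Autonomous saving = 910 − 0.4(3650) = -550, so a = 550
C = 550 + 0.6(2200) = 550 + 1320 = 1870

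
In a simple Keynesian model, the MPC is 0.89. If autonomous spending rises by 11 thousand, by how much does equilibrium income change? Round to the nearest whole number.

ΔY ≈ 100

The multiplier is 1/(1 − MPC) = 1/0.11.
ΔY = 11/0.11 = 100.00 ≈ 100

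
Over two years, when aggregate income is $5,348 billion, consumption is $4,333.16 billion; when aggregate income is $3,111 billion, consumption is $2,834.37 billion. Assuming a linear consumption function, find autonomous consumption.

MPC = ΔC/ΔY = (4333.16 − 2834.37)/(5348 − 3111) = 1498.79/2237 = 0.67
a = C − MPC·Y = 2834.37 − 0.67(3111) = 2834.37 − 2084.37 = 750

a = 750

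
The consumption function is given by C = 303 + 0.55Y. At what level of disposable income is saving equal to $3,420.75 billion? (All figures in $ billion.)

S = Y − C = -303 + 0.45Y
-303 + 0.45Y = 3420.75, so 0.45Y = 3723.75 and Y = 8275

Y = 8275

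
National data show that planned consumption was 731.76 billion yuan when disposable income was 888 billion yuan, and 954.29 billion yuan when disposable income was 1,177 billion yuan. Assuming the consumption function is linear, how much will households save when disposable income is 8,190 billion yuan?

MPC = (954.29 − 731.76)/(1177 − 888) = 222.53/289 = 0.77
a = 731.76 − 0.77(888) = 731.76 − 683.76 = 48
C = 48 + 0.77(8190) = 6354.3
S = 8190 − 6354.3 = 1835.7

S = 1835.7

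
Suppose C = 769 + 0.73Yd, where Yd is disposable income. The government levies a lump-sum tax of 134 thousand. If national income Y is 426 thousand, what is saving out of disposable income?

Yd = Y − T = 426 − 134 = 292
C = 769 + 0.73(292) = 769 + 213.16 = 982.16
S = Yd − C = 292 − 982.16 = -690.16

S = -690.16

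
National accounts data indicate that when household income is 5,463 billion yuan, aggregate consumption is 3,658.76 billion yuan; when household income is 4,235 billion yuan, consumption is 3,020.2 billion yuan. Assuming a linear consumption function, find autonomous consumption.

a = 818

MPC = ΔC/ΔY = (3658.76 − 3020.2)/(5463 − 4235) = 638.56/1228 = 0.52
a = C − MPC·Y = 3020.2 − 0.52(4235) = 3020.2 − 2202.2 = 818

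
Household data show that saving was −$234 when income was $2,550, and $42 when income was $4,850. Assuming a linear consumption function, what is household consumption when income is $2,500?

MPS = ΔS/ΔY = (42 − (-234))/(4850 − 2550) = 276/2300 = 0.12
MPC = 1 − MPS = 0.88
Autonomous saving = -234 − 0.12(2550) = -540, so a = 540
C = 540 + 0.88(2500) = 540 + 2200 = 2740

C = 2740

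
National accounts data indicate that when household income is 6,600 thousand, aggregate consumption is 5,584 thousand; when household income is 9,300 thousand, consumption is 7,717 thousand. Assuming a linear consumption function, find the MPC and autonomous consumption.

MPC = ΔC/ΔY = (7717 − 5584)/(9300 − 6600) = 2133/2700 = 0.79
a = C − MPC·Y = 5584 − 0.79(6600) = 5584 − 5214 = 370

MPC = 0.79; a = 370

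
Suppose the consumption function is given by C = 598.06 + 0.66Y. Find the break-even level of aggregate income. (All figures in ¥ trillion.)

At break-even, C = Y: 598.06 + 0.66Y = Y
0.34Y = 598.06, so Y = 598.06/0.34 = 1759

Y = 1759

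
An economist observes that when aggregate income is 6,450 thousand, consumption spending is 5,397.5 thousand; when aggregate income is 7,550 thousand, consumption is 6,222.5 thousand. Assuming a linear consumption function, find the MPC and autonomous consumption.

MPC = ΔC/ΔY = (6222.5 − 5397.5)/(7550 − 6450) = 825/1100 = 0.75
a = C − MPC·Y = 5397.5 − 0.75(6450) = 5397.5 − 4837.5 = 560

MPC = 0.75; a = 560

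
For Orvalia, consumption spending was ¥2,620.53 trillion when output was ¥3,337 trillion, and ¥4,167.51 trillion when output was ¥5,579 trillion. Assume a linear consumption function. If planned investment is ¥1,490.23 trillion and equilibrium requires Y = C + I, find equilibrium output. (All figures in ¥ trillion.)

MPC = (4167.51 − 2620.53)/(5579 − 3337) = 1546.98/2242 = 0.69
a = 2620.53 − 0.69(3337) = 318
Equilibrium: Y = 318 + 0.69Y + 1490.23
0.31Y = 1808.23, so Y = 1808.23/0.31 = 5833

Y = 5833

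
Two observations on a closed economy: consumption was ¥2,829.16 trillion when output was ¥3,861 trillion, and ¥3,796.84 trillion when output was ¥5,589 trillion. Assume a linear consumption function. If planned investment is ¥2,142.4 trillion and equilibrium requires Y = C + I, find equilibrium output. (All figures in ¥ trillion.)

Y = 6385

MPC = (3796.84 − 2829.16)/(5589 − 3861) = 967.68/1728 = 0.56
a = 2829.16 − 0.56(3861) = 667
Equilibrium: Y = 667 + 0.56Y + 2142.4
0.44Y = 2809.4, so Y = 2809.4/0.44 = 6385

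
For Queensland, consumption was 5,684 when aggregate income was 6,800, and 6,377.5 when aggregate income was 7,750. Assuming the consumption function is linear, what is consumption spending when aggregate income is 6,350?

MPC = (6377.5 − 5684)/(7750 − 6800) = 693.5/950 = 0.73
a = 5684 − 0.73(6800) = 5684 − 4964 = 720
C = 720 + 0.73(6350) = 720 + 4635.5 = 5355.5

C = 5355.5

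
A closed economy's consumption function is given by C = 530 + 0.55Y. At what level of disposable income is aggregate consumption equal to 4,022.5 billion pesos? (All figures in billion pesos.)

530 + 0.55Y = 4022.5
0.55Y = 3492.5, so Y = 3492.5/0.55 = 6350

Y = 6350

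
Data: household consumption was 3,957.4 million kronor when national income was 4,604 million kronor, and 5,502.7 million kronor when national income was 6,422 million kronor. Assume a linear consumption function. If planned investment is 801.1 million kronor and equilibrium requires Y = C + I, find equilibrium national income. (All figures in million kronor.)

MPC = (5502.7 − 3957.4)/(6422 − 4604) = 1545.3/1818 = 0.85
a = 3957.4 − 0.85(4604) = 44
Equilibrium: Y = 44 + 0.85Y + 801.1
0.15Y = 845.1, so Y = 845.1/0.15 = 5634

Y = 5634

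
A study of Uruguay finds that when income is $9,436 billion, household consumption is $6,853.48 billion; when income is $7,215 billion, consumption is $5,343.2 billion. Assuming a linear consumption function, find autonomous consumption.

a = 437

MPC = ΔC/ΔY = (6853.48 − 5343.2)/(9436 − 7215) = 1510.28/2221 = 0.68
a = C − MPC·Y = 5343.2 − 0.68(7215) = 5343.2 − 4906.2 = 437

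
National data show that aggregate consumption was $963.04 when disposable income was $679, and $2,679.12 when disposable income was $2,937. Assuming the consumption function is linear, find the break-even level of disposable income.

MPC = (2679.12 − 963.04)/(2937 − 679) = 1716.08/2258 = 0.76
a = 963.04 − 0.76(679) = 963.04 − 516.04 = 447
Break-even: Y = a/(1−MPC) = 447/0.24 = 1862.5

Y = 1862.5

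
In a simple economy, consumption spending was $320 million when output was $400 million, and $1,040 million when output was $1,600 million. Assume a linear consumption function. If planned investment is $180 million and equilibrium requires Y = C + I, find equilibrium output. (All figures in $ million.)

Y = 650

MPC = (1040 − 320)/(1600 − 400) = 720/1200 = 0.6
a = 320 − 0.6(400) = 80
Equilibrium: Y = 80 + 0.6Y + 180
0.4Y = 260, so Y = 260/0.4 = 650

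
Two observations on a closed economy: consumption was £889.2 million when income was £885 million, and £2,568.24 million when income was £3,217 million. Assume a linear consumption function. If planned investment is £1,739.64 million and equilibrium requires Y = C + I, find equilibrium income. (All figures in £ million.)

MPC = (2568.24 − 889.2)/(3217 − 885) = 1679.04/2332 = 0.72
a = 889.2 − 0.72(885) = 252
Equilibrium: Y = 252 + 0.72Y + 1739.64
0.28Y = 1991.64, so Y = 1991.64/0.28 = 7113

Y = 7113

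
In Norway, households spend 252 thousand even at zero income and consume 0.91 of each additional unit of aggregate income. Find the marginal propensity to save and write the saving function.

MPS = 0.09; S = -252 + 0.09Y

MPS = 1 − MPC = 1 − 0.91 = 0.09
S = Y − C = -252 + 0.09Y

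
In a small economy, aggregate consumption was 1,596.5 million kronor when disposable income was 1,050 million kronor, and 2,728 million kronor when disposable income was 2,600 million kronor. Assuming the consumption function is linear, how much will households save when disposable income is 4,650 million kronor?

S = 425.5

MPC = (2728 − 1596.5)/(2600 − 1050) = 1131.5/1550 = 0.73
a = 1596.5 − 0.73(1050) = 1596.5 − 766.5 = 830
C = 830 + 0.73(4650) = 4224.5
S = 4650 − 4224.5 = 425.5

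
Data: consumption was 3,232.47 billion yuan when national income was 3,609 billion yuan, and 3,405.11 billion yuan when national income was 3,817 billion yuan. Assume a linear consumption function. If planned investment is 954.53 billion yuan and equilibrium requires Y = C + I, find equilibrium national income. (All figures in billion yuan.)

MPC = (3405.11 − 3232.47)/(3817 − 3609) = 172.64/208 = 0.83
a = 3232.47 − 0.83(3609) = 237
Equilibrium: Y = 237 + 0.83Y + 954.53
0.17Y = 1191.53, so Y = 1191.53/0.17 = 7009

Y = 7009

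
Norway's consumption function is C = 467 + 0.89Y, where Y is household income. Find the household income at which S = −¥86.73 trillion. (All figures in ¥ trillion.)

S = Y − C = -467 + 0.11Y
-467 + 0.11Y = -86.73, so 0.11Y = 380.27 and Y = 3457

Y = 3457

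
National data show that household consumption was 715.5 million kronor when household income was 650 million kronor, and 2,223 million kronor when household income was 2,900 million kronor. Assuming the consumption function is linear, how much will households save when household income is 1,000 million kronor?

MPC = (2223 − 715.5)/(2900 − 650) = 1507.5/2250 = 0.67
a = 715.5 − 0.67(650) = 715.5 − 435.5 = 280
C = 280 + 0.67(1000) = 950
S = 1000 − 950 = 50

S = 50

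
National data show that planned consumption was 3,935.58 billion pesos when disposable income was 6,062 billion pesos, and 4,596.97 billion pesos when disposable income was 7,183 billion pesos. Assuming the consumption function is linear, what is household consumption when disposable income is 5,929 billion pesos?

C = 3857.11

MPC = (4596.97 − 3935.58)/(7183 − 6062) = 661.39/1121 = 0.59
a = 3935.58 − 0.59(6062) = 3935.58 − 3576.58 = 359
C = 359 + 0.59(5929) = 359 + 3498.11 = 3857.11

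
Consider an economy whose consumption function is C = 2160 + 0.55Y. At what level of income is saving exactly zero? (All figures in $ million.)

Y = 4800

At break-even, C = Y: 2160 + 0.55Y = Y
0.45Y = 2160, so Y = 2160/0.45 = 4800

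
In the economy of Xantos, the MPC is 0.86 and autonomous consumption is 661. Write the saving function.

S = Y − C = Y − (661 + 0.86Y) = -661 + (1 − 0.86)Y

S = -661 + 0.14Y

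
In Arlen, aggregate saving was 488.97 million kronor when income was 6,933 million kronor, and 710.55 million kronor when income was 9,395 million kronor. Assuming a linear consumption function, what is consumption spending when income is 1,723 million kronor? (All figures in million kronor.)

MPS = ΔS/ΔY = (710.55 − 488.97)/(9395 − 6933) = 221.58/2462 = 0.09
MPC = 1 − MPS = 0.91
Autonomous saving = 488.97 − 0.09(6933) = -135, so a = 135
C = 135 + 0.91(1723) = 135 + 1567.93 = 1702.93

C = 1702.93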